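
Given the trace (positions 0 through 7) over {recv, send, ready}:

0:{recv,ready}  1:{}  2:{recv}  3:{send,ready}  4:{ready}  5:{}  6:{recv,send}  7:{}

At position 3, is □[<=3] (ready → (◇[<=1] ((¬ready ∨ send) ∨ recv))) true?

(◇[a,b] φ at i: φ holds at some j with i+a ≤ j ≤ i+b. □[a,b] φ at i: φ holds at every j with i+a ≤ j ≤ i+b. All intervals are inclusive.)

Check (ready → (◇[<=1] ((¬ready ∨ send) ∨ recv))) at every j in [3,6]:
  j=3: antecedent true; consequent holds (witness at 3) → ✓
  j=4: antecedent true; consequent holds (witness at 5) → ✓
  j=5: antecedent false → ✓
  j=6: antecedent false → ✓
All positions satisfy it → formula holds.

Holds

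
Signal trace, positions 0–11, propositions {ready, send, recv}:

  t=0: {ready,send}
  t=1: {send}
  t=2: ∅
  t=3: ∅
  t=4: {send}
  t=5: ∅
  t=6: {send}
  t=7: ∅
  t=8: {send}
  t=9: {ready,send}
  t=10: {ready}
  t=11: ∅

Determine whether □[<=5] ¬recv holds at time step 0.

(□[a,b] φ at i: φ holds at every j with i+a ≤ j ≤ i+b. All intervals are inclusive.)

Holds

Check ¬recv at every j in [0,5]:
  j=0: true
  j=1: true
  j=2: true
  j=3: true
  j=4: true
  j=5: true
All positions satisfy it → formula holds.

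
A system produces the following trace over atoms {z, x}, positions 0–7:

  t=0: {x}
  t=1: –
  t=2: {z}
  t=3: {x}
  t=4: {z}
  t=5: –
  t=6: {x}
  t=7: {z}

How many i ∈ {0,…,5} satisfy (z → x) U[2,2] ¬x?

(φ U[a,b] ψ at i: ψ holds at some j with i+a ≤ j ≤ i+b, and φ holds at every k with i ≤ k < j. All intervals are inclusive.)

2

Evaluate at each i in [0,5]:
  i=0: ✓ (rhs at j=2; lhs holds on [0,1])
  i=1: ✗ (no rhs in [3,3])
  i=2: ✗ (lhs fails at k=2 before rhs at j=4)
  i=3: ✗ (lhs fails at k=4 before rhs at j=5)
  i=4: ✗ (no rhs in [6,6])
  i=5: ✓ (rhs at j=7; lhs holds on [5,6])
Positions where it holds: {0, 5} → 2.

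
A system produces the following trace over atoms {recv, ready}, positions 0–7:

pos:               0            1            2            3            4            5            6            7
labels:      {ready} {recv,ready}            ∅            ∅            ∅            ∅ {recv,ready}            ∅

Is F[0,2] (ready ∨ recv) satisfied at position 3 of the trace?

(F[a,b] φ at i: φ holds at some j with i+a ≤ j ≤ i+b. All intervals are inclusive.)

False

Check (ready ∨ recv) at each j in [3,5]:
  j=3: false
  j=4: false
  j=5: false
No position in the window satisfies it → formula fails.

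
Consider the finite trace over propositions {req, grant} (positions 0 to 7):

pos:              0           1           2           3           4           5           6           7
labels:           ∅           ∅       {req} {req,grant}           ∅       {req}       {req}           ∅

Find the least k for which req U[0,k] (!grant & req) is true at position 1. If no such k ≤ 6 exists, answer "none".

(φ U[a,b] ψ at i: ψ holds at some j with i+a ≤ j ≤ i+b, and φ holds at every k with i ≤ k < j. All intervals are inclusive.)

Need earliest j ≥ 1 with (!grant & req), and req at every k in [1,j-1].
  j=1: rhs fails.
  j=2: rhs holds but lhs fails at k=1.
  j=3: rhs fails.
  j=4: rhs fails.
  j=5: rhs holds but lhs fails at k=1.
  j=6: rhs holds but lhs fails at k=1.
  j=7: rhs fails.
No witness within the range → none.

none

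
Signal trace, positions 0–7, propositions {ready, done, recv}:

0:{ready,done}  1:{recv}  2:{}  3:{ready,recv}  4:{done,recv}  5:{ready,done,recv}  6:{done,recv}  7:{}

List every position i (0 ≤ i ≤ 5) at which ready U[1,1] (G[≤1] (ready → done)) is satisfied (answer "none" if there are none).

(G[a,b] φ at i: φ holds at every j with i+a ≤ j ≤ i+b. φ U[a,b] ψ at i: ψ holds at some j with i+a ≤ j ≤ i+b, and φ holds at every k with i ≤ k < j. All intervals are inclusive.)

0, 3, 5

Evaluate at each i in [0,5]:
  i=0: ✓ (rhs at j=1; lhs holds on [0,0])
  i=1: ✗ (no rhs in [2,2])
  i=2: ✗ (no rhs in [3,3])
  i=3: ✓ (rhs at j=4; lhs holds on [3,3])
  i=4: ✗ (lhs fails at k=4 before rhs at j=5)
  i=5: ✓ (rhs at j=6; lhs holds on [5,5])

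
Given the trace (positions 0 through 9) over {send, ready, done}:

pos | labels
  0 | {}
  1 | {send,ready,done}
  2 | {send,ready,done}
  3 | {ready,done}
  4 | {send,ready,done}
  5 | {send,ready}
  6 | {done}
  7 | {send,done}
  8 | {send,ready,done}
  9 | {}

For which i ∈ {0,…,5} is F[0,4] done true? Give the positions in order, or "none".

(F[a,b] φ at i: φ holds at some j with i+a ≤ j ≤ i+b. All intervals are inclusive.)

Evaluate at each i in [0,5]:
  i=0: ✓ (witness j=1)
  i=1: ✓ (witness j=1)
  i=2: ✓ (witness j=2)
  i=3: ✓ (witness j=3)
  i=4: ✓ (witness j=4)
  i=5: ✓ (witness j=6)

0, 1, 2, 3, 4, 5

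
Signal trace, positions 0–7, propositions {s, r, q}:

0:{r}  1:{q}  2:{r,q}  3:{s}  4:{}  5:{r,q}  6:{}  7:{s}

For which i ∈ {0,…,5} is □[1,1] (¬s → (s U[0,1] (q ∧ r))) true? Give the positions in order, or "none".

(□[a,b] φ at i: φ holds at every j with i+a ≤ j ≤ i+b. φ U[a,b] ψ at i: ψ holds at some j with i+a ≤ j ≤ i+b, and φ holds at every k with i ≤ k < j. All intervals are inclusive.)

Evaluate at each i in [0,5]:
  i=0: ✗ (fails at j=1)
  i=1: ✓ (all of [2,2])
  i=2: ✓ (all of [3,3])
  i=3: ✗ (fails at j=4)
  i=4: ✓ (all of [5,5])
  i=5: ✗ (fails at j=6)

1, 2, 4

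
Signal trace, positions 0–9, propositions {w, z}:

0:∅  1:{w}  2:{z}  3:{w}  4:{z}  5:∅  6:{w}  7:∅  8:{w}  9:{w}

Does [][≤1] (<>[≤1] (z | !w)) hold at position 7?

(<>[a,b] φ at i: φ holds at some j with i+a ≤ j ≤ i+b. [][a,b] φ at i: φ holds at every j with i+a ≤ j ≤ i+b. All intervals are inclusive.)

Check <>[≤1] (z | !w) at every j in [7,8]:
  j=7: holds (witness at 7)
  j=8: fails (none in [8,9])
Fails at j=8 → formula fails.

Does not hold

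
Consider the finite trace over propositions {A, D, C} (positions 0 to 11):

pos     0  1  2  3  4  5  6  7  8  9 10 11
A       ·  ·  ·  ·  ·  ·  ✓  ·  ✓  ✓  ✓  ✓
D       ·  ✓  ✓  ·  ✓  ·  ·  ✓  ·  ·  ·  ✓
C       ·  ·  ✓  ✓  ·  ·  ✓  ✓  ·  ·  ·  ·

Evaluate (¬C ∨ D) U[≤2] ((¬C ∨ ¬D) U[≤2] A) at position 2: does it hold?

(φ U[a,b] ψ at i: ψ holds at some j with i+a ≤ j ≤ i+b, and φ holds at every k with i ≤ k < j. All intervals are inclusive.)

No

Need some j in [2,4] with ((¬C ∨ ¬D) U[≤2] A), and (¬C ∨ D) at every k in [2,j-1].
  j=2: ((¬C ∨ ¬D) U[≤2] A) — fails.
  j=3: ((¬C ∨ ¬D) U[≤2] A) — fails.
  j=4: ((¬C ∨ ¬D) U[≤2] A) holds, but (¬C ∨ D) fails at k=3 → not this j.
No j in the window works → until fails.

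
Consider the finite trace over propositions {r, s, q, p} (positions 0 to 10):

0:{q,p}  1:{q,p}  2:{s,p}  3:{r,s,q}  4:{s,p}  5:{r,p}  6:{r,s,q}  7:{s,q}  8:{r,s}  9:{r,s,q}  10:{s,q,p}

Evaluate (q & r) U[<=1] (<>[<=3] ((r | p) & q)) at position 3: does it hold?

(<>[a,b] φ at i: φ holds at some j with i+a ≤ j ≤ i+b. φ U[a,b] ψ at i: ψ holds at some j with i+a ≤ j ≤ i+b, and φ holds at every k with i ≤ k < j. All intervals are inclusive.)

Yes

Need some j in [3,4] with <>[<=3] ((r | p) & q), and (q & r) at every k in [3,j-1].
  j=3: <>[<=3] ((r | p) & q) holds; no prefix to check → satisfied.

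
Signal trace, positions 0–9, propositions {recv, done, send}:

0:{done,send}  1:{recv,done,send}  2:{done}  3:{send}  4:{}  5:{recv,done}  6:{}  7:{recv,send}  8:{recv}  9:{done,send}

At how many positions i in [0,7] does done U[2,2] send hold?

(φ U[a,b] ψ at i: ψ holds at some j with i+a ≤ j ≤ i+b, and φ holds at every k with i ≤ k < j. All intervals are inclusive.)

Evaluate at each i in [0,7]:
  i=0: ✗ (no rhs in [2,2])
  i=1: ✓ (rhs at j=3; lhs holds on [1,2])
  i=2: ✗ (no rhs in [4,4])
  i=3: ✗ (no rhs in [5,5])
  i=4: ✗ (no rhs in [6,6])
  i=5: ✗ (lhs fails at k=6 before rhs at j=7)
  i=6: ✗ (no rhs in [8,8])
  i=7: ✗ (lhs fails at k=7 before rhs at j=9)
Positions where it holds: {1} → 1.

1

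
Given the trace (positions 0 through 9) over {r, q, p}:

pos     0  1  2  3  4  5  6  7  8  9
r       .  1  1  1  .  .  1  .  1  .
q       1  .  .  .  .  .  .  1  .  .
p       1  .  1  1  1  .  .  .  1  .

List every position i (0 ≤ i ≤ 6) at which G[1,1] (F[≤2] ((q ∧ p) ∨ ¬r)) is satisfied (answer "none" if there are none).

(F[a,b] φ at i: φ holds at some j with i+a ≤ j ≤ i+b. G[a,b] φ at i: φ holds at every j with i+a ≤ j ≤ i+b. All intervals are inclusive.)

1, 2, 3, 4, 5, 6

Evaluate at each i in [0,6]:
  i=0: ✗ (fails at j=1)
  i=1: ✓ (all of [2,2])
  i=2: ✓ (all of [3,3])
  i=3: ✓ (all of [4,4])
  i=4: ✓ (all of [5,5])
  i=5: ✓ (all of [6,6])
  i=6: ✓ (all of [7,7])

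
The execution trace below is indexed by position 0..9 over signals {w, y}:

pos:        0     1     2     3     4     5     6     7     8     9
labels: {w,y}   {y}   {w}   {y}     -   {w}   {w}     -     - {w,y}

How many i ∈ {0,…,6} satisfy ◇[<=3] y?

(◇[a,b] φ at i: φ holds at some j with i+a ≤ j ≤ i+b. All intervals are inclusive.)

5

Evaluate at each i in [0,6]:
  i=0: ✓ (witness j=0)
  i=1: ✓ (witness j=1)
  i=2: ✓ (witness j=3)
  i=3: ✓ (witness j=3)
  i=4: ✗ (none in [4,7])
  i=5: ✗ (none in [5,8])
  i=6: ✓ (witness j=9)
Positions where it holds: {0, 1, 2, 3, 6} → 5.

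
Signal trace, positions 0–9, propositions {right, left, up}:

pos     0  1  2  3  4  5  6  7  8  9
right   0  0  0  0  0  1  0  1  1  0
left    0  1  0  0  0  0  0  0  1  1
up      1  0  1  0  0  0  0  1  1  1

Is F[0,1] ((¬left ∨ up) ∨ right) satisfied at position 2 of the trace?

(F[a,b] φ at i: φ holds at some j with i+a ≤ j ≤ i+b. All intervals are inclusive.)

Yes

Check ((¬left ∨ up) ∨ right) at each j in [2,3]:
  j=2: true
  j=3: true
Found at j=2 → formula holds.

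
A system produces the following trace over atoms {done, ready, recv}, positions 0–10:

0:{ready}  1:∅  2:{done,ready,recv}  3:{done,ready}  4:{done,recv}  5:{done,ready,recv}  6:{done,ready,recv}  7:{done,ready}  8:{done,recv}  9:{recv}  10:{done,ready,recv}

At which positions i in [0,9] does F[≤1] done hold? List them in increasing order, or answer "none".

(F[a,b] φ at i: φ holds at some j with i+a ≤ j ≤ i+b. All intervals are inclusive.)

Evaluate at each i in [0,9]:
  i=0: ✗ (none in [0,1])
  i=1: ✓ (witness j=2)
  i=2: ✓ (witness j=2)
  i=3: ✓ (witness j=3)
  i=4: ✓ (witness j=4)
  i=5: ✓ (witness j=5)
  i=6: ✓ (witness j=6)
  i=7: ✓ (witness j=7)
  i=8: ✓ (witness j=8)
  i=9: ✓ (witness j=10)

1, 2, 3, 4, 5, 6, 7, 8, 9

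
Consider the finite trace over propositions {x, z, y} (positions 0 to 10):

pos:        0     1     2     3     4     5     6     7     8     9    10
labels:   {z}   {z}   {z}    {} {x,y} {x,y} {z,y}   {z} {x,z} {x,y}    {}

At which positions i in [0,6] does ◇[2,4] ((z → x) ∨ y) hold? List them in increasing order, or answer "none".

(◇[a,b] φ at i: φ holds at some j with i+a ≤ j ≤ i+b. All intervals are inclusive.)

Evaluate at each i in [0,6]:
  i=0: ✓ (witness j=3)
  i=1: ✓ (witness j=3)
  i=2: ✓ (witness j=4)
  i=3: ✓ (witness j=5)
  i=4: ✓ (witness j=6)
  i=5: ✓ (witness j=8)
  i=6: ✓ (witness j=8)

0, 1, 2, 3, 4, 5, 6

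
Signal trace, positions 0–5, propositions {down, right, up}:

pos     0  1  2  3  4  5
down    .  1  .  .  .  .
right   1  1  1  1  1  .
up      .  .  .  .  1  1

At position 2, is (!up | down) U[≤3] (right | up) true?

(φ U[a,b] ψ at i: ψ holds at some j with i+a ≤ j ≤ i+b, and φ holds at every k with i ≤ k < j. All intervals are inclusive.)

Yes

Need some j in [2,5] with (right | up), and (!up | down) at every k in [2,j-1].
  j=2: (right | up) holds; no prefix to check → satisfied.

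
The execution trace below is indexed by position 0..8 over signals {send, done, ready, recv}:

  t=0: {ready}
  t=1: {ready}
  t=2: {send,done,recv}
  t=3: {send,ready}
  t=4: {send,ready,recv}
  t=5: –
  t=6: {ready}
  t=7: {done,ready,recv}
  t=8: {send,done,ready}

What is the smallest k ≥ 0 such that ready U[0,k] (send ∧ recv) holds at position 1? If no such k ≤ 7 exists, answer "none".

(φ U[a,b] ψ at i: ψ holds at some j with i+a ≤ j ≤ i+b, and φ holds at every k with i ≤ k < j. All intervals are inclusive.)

Need earliest j ≥ 1 with (send ∧ recv), and ready at every k in [1,j-1].
  j=1: rhs fails.
  j=2: rhs holds; lhs holds on [1,1]. k = 1.

1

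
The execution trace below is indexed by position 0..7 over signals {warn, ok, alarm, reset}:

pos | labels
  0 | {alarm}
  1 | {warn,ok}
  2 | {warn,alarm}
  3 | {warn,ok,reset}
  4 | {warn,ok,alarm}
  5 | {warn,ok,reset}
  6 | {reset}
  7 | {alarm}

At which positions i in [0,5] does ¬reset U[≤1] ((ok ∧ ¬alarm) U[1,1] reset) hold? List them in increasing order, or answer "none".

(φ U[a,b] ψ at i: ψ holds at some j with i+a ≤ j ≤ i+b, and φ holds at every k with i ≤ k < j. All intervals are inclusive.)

Evaluate at each i in [0,5]:
  i=0: ✗ (no rhs in [0,1])
  i=1: ✗ (no rhs in [1,2])
  i=2: ✗ (no rhs in [2,3])
  i=3: ✗ (no rhs in [3,4])
  i=4: ✓ (rhs at j=5; lhs holds on [4,4])
  i=5: ✓ (rhs at j=5)

4, 5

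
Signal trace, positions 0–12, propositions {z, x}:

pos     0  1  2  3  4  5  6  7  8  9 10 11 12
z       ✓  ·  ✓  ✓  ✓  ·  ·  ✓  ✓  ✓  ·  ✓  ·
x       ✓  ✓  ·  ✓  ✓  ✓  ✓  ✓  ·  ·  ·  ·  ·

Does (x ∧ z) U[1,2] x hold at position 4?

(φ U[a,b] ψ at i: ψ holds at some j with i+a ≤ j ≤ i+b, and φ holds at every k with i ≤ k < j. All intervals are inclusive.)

Holds

Need some j in [5,6] with x, and (x ∧ z) at every k in [4,j-1].
  j=5: x holds; (x ∧ z) holds at every k in [4,4] → satisfied.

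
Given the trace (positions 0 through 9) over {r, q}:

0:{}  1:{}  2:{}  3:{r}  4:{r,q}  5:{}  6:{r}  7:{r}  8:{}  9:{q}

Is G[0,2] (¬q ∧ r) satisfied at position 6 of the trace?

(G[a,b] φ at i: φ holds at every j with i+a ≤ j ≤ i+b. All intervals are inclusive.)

False

Check (¬q ∧ r) at every j in [6,8]:
  j=6: true
  j=7: true
  j=8: false
Fails at j=8 → formula fails.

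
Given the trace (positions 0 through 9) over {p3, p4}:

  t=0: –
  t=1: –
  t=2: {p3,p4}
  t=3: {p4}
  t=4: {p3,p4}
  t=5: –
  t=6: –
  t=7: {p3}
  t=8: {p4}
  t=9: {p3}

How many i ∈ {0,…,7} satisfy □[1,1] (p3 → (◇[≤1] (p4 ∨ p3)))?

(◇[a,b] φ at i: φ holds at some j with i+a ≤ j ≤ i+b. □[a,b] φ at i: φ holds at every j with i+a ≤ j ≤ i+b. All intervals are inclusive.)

Evaluate at each i in [0,7]:
  i=0: ✓ (all of [1,1])
  i=1: ✓ (all of [2,2])
  i=2: ✓ (all of [3,3])
  i=3: ✓ (all of [4,4])
  i=4: ✓ (all of [5,5])
  i=5: ✓ (all of [6,6])
  i=6: ✓ (all of [7,7])
  i=7: ✓ (all of [8,8])
Positions where it holds: {0, 1, 2, 3, 4, 5, 6, 7} → 8.

8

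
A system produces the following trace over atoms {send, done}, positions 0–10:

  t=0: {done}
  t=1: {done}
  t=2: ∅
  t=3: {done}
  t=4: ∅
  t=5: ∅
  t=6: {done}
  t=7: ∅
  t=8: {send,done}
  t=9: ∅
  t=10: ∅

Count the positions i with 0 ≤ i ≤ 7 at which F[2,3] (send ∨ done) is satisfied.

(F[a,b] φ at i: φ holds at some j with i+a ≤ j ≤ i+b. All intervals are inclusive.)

Evaluate at each i in [0,7]:
  i=0: ✓ (witness j=3)
  i=1: ✓ (witness j=3)
  i=2: ✗ (none in [4,5])
  i=3: ✓ (witness j=6)
  i=4: ✓ (witness j=6)
  i=5: ✓ (witness j=8)
  i=6: ✓ (witness j=8)
  i=7: ✗ (none in [9,10])
Positions where it holds: {0, 1, 3, 4, 5, 6} → 6.

6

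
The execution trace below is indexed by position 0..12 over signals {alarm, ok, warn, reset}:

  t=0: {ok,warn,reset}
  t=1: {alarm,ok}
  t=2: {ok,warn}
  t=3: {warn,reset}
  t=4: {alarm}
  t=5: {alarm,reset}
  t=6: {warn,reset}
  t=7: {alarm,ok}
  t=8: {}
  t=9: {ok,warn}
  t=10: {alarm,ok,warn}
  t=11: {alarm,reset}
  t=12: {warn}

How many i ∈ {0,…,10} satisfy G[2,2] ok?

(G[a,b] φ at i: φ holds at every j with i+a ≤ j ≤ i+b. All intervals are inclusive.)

Evaluate at each i in [0,10]:
  i=0: ✓ (all of [2,2])
  i=1: ✗ (fails at j=3)
  i=2: ✗ (fails at j=4)
  i=3: ✗ (fails at j=5)
  i=4: ✗ (fails at j=6)
  i=5: ✓ (all of [7,7])
  i=6: ✗ (fails at j=8)
  i=7: ✓ (all of [9,9])
  i=8: ✓ (all of [10,10])
  i=9: ✗ (fails at j=11)
  i=10: ✗ (fails at j=12)
Positions where it holds: {0, 5, 7, 8} → 4.

4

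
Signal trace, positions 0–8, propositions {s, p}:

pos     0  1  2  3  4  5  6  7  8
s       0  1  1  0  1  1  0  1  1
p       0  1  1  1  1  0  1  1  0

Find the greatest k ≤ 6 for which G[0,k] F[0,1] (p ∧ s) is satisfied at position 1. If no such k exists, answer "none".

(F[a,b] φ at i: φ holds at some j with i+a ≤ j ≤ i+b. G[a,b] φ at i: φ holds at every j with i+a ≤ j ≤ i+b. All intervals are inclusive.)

3

F[0,1] (p ∧ s) must hold from j=1 onward; find where it first fails.
  j=1: holds
  j=2: holds
  j=3: holds
  j=4: holds
  j=5: fails
Holds on [1,4], so largest k = 3.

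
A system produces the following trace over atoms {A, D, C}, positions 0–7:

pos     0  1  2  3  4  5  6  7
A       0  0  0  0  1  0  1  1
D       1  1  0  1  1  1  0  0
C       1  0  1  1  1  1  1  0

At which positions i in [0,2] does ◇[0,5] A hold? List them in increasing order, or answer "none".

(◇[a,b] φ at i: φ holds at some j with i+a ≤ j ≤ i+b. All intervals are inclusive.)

0, 1, 2

Evaluate at each i in [0,2]:
  i=0: ✓ (witness j=4)
  i=1: ✓ (witness j=4)
  i=2: ✓ (witness j=4)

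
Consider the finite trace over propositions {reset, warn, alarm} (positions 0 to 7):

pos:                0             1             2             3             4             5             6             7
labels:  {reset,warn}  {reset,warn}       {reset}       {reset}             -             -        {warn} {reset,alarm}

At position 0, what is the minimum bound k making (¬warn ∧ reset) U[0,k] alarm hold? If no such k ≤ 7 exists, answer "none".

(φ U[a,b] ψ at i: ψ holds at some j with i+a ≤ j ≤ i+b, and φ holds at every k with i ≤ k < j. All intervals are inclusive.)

none

Need earliest j ≥ 0 with alarm, and (¬warn ∧ reset) at every k in [0,j-1].
  j=0: rhs fails.
  j=1: rhs fails.
  j=2: rhs fails.
  j=3: rhs fails.
  j=4: rhs fails.
  j=5: rhs fails.
  j=6: rhs fails.
  j=7: rhs holds but lhs fails at k=0.
No witness within the range → none.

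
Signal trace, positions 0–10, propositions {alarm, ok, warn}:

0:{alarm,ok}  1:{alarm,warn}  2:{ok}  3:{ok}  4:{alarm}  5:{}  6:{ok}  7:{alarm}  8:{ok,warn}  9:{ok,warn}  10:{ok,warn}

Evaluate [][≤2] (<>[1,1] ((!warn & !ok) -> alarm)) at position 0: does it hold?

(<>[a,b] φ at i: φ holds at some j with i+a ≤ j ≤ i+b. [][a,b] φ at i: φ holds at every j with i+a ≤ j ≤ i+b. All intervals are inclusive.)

Check <>[1,1] ((!warn & !ok) -> alarm) at every j in [0,2]:
  j=0: holds (witness at 1)
  j=1: holds (witness at 2)
  j=2: holds (witness at 3)
All positions satisfy it → formula holds.

True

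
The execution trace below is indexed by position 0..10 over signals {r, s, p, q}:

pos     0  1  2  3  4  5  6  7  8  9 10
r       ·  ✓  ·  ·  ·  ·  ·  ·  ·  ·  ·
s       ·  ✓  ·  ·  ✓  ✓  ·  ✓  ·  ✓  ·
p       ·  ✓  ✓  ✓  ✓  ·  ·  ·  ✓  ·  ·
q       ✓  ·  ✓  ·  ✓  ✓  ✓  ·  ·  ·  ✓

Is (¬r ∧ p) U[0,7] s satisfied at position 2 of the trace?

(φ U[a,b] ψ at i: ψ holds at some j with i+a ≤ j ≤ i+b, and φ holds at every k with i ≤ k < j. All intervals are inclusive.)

Yes

Need some j in [2,9] with s, and (¬r ∧ p) at every k in [2,j-1].
  j=2: s false.
  j=3: s false.
  j=4: s holds; (¬r ∧ p) holds at every k in [2,3] → satisfied.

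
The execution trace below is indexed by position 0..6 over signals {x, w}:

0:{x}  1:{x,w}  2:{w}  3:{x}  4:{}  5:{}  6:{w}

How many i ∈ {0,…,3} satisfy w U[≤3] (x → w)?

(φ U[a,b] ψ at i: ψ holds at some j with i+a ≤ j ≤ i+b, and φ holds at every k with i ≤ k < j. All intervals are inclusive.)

2

Evaluate at each i in [0,3]:
  i=0: ✗ (lhs fails at k=0 before rhs at j=1)
  i=1: ✓ (rhs at j=1)
  i=2: ✓ (rhs at j=2)
  i=3: ✗ (lhs fails at k=3 before rhs at j=4)
Positions where it holds: {1, 2} → 2.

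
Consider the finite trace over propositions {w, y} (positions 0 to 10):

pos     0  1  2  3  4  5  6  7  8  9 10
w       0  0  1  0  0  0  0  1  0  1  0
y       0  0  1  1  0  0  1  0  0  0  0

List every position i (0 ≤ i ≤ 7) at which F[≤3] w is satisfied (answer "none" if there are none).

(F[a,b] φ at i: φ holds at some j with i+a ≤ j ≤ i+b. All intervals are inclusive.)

0, 1, 2, 4, 5, 6, 7

Evaluate at each i in [0,7]:
  i=0: ✓ (witness j=2)
  i=1: ✓ (witness j=2)
  i=2: ✓ (witness j=2)
  i=3: ✗ (none in [3,6])
  i=4: ✓ (witness j=7)
  i=5: ✓ (witness j=7)
  i=6: ✓ (witness j=7)
  i=7: ✓ (witness j=7)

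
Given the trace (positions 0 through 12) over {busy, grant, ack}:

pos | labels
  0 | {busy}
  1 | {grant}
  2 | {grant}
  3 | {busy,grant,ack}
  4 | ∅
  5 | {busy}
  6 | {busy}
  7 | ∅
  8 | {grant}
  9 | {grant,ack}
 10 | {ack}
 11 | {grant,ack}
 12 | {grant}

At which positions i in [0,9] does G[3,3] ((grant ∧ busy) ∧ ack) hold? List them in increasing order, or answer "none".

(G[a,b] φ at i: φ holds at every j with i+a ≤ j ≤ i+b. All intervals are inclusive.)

Evaluate at each i in [0,9]:
  i=0: ✓ (all of [3,3])
  i=1: ✗ (fails at j=4)
  i=2: ✗ (fails at j=5)
  i=3: ✗ (fails at j=6)
  i=4: ✗ (fails at j=7)
  i=5: ✗ (fails at j=8)
  i=6: ✗ (fails at j=9)
  i=7: ✗ (fails at j=10)
  i=8: ✗ (fails at j=11)
  i=9: ✗ (fails at j=12)

0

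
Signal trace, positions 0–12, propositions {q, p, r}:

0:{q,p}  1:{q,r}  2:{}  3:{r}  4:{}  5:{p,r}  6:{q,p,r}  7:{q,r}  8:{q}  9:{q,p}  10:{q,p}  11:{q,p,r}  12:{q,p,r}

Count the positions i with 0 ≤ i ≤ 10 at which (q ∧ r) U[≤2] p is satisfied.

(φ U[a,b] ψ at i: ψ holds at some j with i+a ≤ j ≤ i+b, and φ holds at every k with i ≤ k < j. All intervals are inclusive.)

5

Evaluate at each i in [0,10]:
  i=0: ✓ (rhs at j=0)
  i=1: ✗ (no rhs in [1,3])
  i=2: ✗ (no rhs in [2,4])
  i=3: ✗ (lhs fails at k=3 before rhs at j=5)
  i=4: ✗ (lhs fails at k=4 before rhs at j=5)
  i=5: ✓ (rhs at j=5)
  i=6: ✓ (rhs at j=6)
  i=7: ✗ (lhs fails at k=8 before rhs at j=9)
  i=8: ✗ (lhs fails at k=8 before rhs at j=9)
  i=9: ✓ (rhs at j=9)
  i=10: ✓ (rhs at j=10)
Positions where it holds: {0, 5, 6, 9, 10} → 5.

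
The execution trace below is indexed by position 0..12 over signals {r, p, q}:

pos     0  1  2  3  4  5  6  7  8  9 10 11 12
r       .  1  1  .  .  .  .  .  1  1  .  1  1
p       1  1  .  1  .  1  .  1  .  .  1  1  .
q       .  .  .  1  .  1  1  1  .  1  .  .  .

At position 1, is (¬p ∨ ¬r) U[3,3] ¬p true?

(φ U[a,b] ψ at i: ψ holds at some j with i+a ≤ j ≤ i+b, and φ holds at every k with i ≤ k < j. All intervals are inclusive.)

Does not hold

Need some j in [4,4] with ¬p, and (¬p ∨ ¬r) at every k in [1,j-1].
  j=4: ¬p holds, but (¬p ∨ ¬r) fails at k=1 → not this j.
No j in the window works → until fails.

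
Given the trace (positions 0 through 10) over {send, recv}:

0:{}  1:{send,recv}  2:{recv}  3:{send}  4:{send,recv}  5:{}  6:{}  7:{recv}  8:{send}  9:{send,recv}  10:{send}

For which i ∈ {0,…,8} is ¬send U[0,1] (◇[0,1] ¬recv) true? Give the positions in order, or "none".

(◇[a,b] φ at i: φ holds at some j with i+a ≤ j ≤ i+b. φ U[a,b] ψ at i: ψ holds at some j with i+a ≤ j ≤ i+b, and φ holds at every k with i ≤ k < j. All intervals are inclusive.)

0, 2, 3, 4, 5, 6, 7, 8

Evaluate at each i in [0,8]:
  i=0: ✓ (rhs at j=0)
  i=1: ✗ (lhs fails at k=1 before rhs at j=2)
  i=2: ✓ (rhs at j=2)
  i=3: ✓ (rhs at j=3)
  i=4: ✓ (rhs at j=4)
  i=5: ✓ (rhs at j=5)
  i=6: ✓ (rhs at j=6)
  i=7: ✓ (rhs at j=7)
  i=8: ✓ (rhs at j=8)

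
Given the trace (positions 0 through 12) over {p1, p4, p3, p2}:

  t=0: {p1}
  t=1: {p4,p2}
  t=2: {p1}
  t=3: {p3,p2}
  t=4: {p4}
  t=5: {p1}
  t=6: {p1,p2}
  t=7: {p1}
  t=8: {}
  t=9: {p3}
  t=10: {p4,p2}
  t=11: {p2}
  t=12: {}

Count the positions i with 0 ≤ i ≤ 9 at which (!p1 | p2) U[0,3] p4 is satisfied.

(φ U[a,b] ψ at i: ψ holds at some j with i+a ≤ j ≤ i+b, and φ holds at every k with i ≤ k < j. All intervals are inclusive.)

5

Evaluate at each i in [0,9]:
  i=0: ✗ (lhs fails at k=0 before rhs at j=1)
  i=1: ✓ (rhs at j=1)
  i=2: ✗ (lhs fails at k=2 before rhs at j=4)
  i=3: ✓ (rhs at j=4; lhs holds on [3,3])
  i=4: ✓ (rhs at j=4)
  i=5: ✗ (no rhs in [5,8])
  i=6: ✗ (no rhs in [6,9])
  i=7: ✗ (lhs fails at k=7 before rhs at j=10)
  i=8: ✓ (rhs at j=10; lhs holds on [8,9])
  i=9: ✓ (rhs at j=10; lhs holds on [9,9])
Positions where it holds: {1, 3, 4, 8, 9} → 5.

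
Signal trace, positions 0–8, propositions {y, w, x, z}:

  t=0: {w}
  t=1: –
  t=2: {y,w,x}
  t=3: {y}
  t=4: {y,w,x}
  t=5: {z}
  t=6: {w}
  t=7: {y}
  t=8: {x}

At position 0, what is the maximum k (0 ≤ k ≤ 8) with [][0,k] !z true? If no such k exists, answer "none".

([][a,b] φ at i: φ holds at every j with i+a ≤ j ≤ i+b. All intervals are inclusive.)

!z must hold from j=0 onward; find where it first fails.
  j=0: holds
  j=1: holds
  j=2: holds
  j=3: holds
  j=4: holds
  j=5: fails
Holds on [0,4], so largest k = 4.

4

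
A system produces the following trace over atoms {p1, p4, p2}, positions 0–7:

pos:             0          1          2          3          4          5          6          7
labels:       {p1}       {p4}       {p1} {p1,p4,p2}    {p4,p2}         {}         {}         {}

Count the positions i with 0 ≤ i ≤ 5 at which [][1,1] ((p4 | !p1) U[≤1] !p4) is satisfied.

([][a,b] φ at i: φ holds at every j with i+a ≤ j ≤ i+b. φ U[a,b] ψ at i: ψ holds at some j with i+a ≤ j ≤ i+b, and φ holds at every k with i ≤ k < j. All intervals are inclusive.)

5

Evaluate at each i in [0,5]:
  i=0: ✓ (all of [1,1])
  i=1: ✓ (all of [2,2])
  i=2: ✗ (fails at j=3)
  i=3: ✓ (all of [4,4])
  i=4: ✓ (all of [5,5])
  i=5: ✓ (all of [6,6])
Positions where it holds: {0, 1, 3, 4, 5} → 5.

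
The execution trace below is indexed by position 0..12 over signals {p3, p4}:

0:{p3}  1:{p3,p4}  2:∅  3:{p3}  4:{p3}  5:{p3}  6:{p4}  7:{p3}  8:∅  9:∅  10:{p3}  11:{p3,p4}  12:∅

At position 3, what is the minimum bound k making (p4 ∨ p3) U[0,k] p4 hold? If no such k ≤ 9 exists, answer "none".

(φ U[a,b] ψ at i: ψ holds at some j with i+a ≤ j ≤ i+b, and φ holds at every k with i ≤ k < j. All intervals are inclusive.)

3

Need earliest j ≥ 3 with p4, and (p4 ∨ p3) at every k in [3,j-1].
  j=3: rhs fails.
  j=4: rhs fails.
  j=5: rhs fails.
  j=6: rhs holds; lhs holds on [3,5]. k = 3.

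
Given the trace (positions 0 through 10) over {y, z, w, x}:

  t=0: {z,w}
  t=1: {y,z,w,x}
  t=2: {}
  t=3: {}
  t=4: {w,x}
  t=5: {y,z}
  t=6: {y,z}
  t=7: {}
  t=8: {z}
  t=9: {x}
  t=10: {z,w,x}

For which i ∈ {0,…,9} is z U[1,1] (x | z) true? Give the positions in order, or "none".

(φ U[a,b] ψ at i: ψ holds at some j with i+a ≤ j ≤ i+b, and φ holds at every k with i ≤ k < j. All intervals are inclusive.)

Evaluate at each i in [0,9]:
  i=0: ✓ (rhs at j=1; lhs holds on [0,0])
  i=1: ✗ (no rhs in [2,2])
  i=2: ✗ (no rhs in [3,3])
  i=3: ✗ (lhs fails at k=3 before rhs at j=4)
  i=4: ✗ (lhs fails at k=4 before rhs at j=5)
  i=5: ✓ (rhs at j=6; lhs holds on [5,5])
  i=6: ✗ (no rhs in [7,7])
  i=7: ✗ (lhs fails at k=7 before rhs at j=8)
  i=8: ✓ (rhs at j=9; lhs holds on [8,8])
  i=9: ✗ (lhs fails at k=9 before rhs at j=10)

0, 5, 8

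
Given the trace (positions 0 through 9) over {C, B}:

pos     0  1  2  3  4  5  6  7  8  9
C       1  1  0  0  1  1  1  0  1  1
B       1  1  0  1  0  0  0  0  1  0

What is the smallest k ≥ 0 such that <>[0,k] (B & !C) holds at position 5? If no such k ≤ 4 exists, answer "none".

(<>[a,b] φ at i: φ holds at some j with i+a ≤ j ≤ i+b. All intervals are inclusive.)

none

Scan j = 5,6,… for (B & !C):
  j=5: fails
  j=6: fails
  j=7: fails
  j=8: fails
  j=9: fails
No j in [5,9] satisfies it → none.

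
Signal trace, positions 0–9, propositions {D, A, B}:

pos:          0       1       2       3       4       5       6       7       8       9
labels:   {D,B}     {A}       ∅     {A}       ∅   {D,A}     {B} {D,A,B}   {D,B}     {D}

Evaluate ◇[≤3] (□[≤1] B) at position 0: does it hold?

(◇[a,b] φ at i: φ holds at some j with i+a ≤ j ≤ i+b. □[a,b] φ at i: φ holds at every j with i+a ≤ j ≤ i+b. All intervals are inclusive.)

Check □[≤1] B at each j in [0,3]:
  j=0: fails at 1
  j=1: fails at 1
  j=2: fails at 2
  j=3: fails at 3
No position in the window satisfies it → formula fails.

No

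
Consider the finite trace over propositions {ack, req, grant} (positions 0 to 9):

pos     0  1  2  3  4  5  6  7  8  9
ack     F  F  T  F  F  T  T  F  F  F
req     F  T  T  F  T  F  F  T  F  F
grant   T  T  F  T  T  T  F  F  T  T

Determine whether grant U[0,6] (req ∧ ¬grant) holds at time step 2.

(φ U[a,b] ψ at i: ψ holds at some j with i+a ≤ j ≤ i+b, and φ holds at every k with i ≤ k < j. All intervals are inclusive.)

Need some j in [2,8] with (req ∧ ¬grant), and grant at every k in [2,j-1].
  j=2: (req ∧ ¬grant) holds; no prefix to check → satisfied.

Holds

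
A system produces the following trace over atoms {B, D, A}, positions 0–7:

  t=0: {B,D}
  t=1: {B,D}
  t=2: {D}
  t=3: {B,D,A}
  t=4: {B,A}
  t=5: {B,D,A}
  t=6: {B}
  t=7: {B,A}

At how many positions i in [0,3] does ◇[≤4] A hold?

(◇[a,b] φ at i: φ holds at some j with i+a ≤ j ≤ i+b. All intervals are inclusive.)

Evaluate at each i in [0,3]:
  i=0: ✓ (witness j=3)
  i=1: ✓ (witness j=3)
  i=2: ✓ (witness j=3)
  i=3: ✓ (witness j=3)
Positions where it holds: {0, 1, 2, 3} → 4.

4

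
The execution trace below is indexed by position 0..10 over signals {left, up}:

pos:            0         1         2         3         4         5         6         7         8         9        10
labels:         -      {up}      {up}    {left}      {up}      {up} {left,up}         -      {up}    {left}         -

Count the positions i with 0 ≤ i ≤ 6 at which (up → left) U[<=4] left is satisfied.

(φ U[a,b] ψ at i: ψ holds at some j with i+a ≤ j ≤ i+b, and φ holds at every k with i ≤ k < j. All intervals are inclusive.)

Evaluate at each i in [0,6]:
  i=0: ✗ (lhs fails at k=1 before rhs at j=3)
  i=1: ✗ (lhs fails at k=1 before rhs at j=3)
  i=2: ✗ (lhs fails at k=2 before rhs at j=3)
  i=3: ✓ (rhs at j=3)
  i=4: ✗ (lhs fails at k=4 before rhs at j=6)
  i=5: ✗ (lhs fails at k=5 before rhs at j=6)
  i=6: ✓ (rhs at j=6)
Positions where it holds: {3, 6} → 2.

2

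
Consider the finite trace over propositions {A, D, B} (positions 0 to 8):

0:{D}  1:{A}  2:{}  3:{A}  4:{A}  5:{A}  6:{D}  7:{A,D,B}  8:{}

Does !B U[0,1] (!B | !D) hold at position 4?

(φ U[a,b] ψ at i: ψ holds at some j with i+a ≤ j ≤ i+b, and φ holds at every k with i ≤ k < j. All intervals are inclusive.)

Need some j in [4,5] with (!B | !D), and !B at every k in [4,j-1].
  j=4: (!B | !D) holds; no prefix to check → satisfied.

True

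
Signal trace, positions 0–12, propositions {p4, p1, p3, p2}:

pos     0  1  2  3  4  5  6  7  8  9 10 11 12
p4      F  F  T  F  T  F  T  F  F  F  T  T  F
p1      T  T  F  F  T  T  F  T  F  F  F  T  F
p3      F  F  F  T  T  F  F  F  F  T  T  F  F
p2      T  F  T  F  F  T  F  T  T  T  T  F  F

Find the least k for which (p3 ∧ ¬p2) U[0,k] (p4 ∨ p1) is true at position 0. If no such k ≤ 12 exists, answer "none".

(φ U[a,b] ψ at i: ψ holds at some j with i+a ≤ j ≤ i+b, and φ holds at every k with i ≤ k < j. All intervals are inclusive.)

Need earliest j ≥ 0 with (p4 ∨ p1), and (p3 ∧ ¬p2) at every k in [0,j-1].
  j=0: rhs holds (empty prefix). k = 0.

0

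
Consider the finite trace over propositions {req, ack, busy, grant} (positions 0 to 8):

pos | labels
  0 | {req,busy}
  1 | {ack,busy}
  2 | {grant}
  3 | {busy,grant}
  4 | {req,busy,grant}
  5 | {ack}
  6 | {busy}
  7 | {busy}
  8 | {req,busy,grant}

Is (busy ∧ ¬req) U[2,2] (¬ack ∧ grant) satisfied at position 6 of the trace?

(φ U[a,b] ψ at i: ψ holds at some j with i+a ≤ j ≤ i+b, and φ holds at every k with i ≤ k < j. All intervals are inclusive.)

Need some j in [8,8] with (¬ack ∧ grant), and (busy ∧ ¬req) at every k in [6,j-1].
  j=8: (¬ack ∧ grant) holds; (busy ∧ ¬req) holds at every k in [6,7] → satisfied.

True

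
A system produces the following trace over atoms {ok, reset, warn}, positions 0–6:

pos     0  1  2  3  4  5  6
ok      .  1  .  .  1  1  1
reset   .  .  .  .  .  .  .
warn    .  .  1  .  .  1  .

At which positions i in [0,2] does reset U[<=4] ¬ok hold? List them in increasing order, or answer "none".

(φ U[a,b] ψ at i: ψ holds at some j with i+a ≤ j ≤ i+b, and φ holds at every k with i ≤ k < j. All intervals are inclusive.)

0, 2

Evaluate at each i in [0,2]:
  i=0: ✓ (rhs at j=0)
  i=1: ✗ (lhs fails at k=1 before rhs at j=2)
  i=2: ✓ (rhs at j=2)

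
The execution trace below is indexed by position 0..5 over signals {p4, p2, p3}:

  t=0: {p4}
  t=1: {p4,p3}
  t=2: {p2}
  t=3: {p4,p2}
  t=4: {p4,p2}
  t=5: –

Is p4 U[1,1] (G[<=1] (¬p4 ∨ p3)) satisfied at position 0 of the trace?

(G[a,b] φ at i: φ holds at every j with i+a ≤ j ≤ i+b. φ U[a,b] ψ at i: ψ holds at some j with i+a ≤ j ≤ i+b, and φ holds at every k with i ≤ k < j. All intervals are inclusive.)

Need some j in [1,1] with G[<=1] (¬p4 ∨ p3), and p4 at every k in [0,j-1].
  j=1: G[<=1] (¬p4 ∨ p3) holds; p4 holds at every k in [0,0] → satisfied.

Holds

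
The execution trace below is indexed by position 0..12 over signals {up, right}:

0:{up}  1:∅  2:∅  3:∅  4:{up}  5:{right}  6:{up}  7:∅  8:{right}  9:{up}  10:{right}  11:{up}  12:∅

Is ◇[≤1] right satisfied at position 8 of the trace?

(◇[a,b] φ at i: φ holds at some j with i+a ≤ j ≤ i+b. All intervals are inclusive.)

Yes

Check right at each j in [8,9]:
  j=8: true
  j=9: false
Found at j=8 → formula holds.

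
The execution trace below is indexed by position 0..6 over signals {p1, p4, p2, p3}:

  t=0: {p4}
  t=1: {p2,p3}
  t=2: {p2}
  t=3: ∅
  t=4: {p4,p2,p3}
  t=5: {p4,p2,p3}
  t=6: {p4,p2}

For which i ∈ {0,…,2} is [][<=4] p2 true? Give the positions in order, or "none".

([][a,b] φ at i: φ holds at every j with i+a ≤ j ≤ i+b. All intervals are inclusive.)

none

Evaluate at each i in [0,2]:
  i=0: ✗ (fails at j=0)
  i=1: ✗ (fails at j=3)
  i=2: ✗ (fails at j=3)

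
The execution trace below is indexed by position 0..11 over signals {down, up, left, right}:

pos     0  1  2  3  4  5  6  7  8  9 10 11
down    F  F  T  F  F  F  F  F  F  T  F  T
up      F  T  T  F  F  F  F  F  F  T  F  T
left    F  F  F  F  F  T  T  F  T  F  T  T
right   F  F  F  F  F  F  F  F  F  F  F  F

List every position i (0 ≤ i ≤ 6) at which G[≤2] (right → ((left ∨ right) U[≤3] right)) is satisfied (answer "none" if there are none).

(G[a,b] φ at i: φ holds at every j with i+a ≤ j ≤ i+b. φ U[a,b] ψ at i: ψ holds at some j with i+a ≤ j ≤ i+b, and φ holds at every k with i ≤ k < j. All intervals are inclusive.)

0, 1, 2, 3, 4, 5, 6

Evaluate at each i in [0,6]:
  i=0: ✓ (all of [0,2])
  i=1: ✓ (all of [1,3])
  i=2: ✓ (all of [2,4])
  i=3: ✓ (all of [3,5])
  i=4: ✓ (all of [4,6])
  i=5: ✓ (all of [5,7])
  i=6: ✓ (all of [6,8])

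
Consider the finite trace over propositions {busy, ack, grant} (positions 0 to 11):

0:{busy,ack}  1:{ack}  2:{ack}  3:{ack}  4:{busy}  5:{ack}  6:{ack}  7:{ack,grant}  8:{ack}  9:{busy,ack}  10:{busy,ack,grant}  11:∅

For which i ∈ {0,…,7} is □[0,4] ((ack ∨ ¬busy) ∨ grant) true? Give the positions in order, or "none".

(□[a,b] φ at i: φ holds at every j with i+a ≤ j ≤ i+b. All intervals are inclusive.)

Evaluate at each i in [0,7]:
  i=0: ✗ (fails at j=4)
  i=1: ✗ (fails at j=4)
  i=2: ✗ (fails at j=4)
  i=3: ✗ (fails at j=4)
  i=4: ✗ (fails at j=4)
  i=5: ✓ (all of [5,9])
  i=6: ✓ (all of [6,10])
  i=7: ✓ (all of [7,11])

5, 6, 7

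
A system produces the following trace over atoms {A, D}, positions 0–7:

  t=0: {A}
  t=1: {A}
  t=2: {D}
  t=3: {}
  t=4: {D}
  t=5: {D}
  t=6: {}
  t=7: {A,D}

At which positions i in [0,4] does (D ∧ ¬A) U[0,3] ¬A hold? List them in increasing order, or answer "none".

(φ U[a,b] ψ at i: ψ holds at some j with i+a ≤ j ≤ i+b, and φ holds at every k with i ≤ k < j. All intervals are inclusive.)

2, 3, 4

Evaluate at each i in [0,4]:
  i=0: ✗ (lhs fails at k=0 before rhs at j=2)
  i=1: ✗ (lhs fails at k=1 before rhs at j=2)
  i=2: ✓ (rhs at j=2)
  i=3: ✓ (rhs at j=3)
  i=4: ✓ (rhs at j=4)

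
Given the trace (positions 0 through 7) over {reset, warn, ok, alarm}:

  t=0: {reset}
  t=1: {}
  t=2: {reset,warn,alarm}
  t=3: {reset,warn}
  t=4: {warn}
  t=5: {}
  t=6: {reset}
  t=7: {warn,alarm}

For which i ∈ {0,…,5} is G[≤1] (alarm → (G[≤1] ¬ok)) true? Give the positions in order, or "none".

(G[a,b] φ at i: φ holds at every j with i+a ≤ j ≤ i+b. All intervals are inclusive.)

Evaluate at each i in [0,5]:
  i=0: ✓ (all of [0,1])
  i=1: ✓ (all of [1,2])
  i=2: ✓ (all of [2,3])
  i=3: ✓ (all of [3,4])
  i=4: ✓ (all of [4,5])
  i=5: ✓ (all of [5,6])

0, 1, 2, 3, 4, 5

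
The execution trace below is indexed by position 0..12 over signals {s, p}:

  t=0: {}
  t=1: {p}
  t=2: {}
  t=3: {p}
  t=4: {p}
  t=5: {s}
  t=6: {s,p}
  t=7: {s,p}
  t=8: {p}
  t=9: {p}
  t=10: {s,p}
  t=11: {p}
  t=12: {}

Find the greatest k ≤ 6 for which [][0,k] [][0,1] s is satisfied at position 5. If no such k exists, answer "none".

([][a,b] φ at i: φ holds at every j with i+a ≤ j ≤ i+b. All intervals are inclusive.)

1

[][0,1] s must hold from j=5 onward; find where it first fails.
  j=5: holds
  j=6: holds
  j=7: fails
Holds on [5,6], so largest k = 1.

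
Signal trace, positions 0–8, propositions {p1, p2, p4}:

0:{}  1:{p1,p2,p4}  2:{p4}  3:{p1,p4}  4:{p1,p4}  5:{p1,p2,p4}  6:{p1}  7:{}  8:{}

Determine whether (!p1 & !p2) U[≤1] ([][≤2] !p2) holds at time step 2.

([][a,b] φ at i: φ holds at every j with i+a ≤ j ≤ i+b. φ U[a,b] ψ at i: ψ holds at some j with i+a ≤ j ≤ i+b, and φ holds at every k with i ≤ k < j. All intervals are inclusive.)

Holds

Need some j in [2,3] with [][≤2] !p2, and (!p1 & !p2) at every k in [2,j-1].
  j=2: [][≤2] !p2 holds; no prefix to check → satisfied.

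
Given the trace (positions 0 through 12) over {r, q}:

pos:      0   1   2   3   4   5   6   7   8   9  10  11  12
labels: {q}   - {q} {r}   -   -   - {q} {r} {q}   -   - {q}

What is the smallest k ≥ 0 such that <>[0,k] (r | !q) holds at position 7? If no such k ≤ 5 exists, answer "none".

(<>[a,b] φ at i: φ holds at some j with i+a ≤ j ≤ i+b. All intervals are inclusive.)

Scan j = 7,8,… for (r | !q):
  j=7: fails
  j=8: holds
First hit at j=8, so smallest k = 8-7 = 1.

1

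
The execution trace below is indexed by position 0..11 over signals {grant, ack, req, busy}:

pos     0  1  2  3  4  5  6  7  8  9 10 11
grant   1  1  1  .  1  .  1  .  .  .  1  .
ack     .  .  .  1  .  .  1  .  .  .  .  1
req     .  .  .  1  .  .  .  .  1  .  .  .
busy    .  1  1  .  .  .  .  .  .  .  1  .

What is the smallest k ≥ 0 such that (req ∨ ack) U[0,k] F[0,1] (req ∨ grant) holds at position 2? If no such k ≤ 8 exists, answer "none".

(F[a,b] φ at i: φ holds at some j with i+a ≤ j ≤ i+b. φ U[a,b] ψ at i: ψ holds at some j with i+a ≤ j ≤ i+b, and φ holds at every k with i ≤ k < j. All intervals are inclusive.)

0

Need earliest j ≥ 2 with F[0,1] (req ∨ grant), and (req ∨ ack) at every k in [2,j-1].
  j=2: rhs holds (empty prefix). k = 0.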